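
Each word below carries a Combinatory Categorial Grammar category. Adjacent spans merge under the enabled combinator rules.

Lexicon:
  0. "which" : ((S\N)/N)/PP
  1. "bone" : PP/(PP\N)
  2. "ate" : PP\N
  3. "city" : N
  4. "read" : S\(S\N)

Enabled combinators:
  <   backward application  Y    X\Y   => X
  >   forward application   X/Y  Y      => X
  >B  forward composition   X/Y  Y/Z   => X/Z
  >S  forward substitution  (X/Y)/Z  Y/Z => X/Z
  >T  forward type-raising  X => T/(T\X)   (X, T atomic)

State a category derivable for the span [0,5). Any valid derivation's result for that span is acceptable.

[0,5] S   <
  [0,4] S\N   >
    [0,3] (S\N)/N   >
      [0,1] "which" : ((S\N)/N)/PP
      [1,3] PP   >
        [1,2] "bone" : PP/(PP\N)
        [2,3] "ate" : PP\N
    [3,4] "city" : N
  [4,5] "read" : S\(S\N)

S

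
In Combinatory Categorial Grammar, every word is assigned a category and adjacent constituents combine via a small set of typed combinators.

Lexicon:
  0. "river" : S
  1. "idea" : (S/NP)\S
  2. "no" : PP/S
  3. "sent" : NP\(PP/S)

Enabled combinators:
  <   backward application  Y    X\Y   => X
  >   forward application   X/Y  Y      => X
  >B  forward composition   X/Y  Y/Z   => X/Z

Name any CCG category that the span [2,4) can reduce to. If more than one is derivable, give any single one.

NP

[0,4] S   >
  [0,2] S/NP   <
    [0,1] "river" : S
    [1,2] "idea" : (S/NP)\S
  [2,4] NP   <
    [2,3] "no" : PP/S
    [3,4] "sent" : NP\(PP/S)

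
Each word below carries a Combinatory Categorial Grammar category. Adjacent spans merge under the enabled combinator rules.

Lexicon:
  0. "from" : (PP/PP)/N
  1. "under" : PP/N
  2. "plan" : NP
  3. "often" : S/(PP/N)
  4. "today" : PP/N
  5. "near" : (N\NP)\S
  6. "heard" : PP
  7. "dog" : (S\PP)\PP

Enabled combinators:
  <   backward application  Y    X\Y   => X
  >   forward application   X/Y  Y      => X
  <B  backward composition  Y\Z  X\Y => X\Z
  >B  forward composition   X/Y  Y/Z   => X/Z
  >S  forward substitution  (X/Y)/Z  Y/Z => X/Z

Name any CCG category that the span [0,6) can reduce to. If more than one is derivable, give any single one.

[0,8] S   <
  [0,6] PP   >
    [0,2] PP/N   >S
      [0,1] "from" : (PP/PP)/N
      [1,2] "under" : PP/N
    [2,6] N   <
      [2,3] "plan" : NP
      [3,6] N\NP   <
        [3,5] S   >
          [3,4] "often" : S/(PP/N)
          [4,5] "today" : PP/N
        [5,6] "near" : (N\NP)\S
  [6,8] S\PP   <
    [6,7] "heard" : PP
    [7,8] "dog" : (S\PP)\PP

PP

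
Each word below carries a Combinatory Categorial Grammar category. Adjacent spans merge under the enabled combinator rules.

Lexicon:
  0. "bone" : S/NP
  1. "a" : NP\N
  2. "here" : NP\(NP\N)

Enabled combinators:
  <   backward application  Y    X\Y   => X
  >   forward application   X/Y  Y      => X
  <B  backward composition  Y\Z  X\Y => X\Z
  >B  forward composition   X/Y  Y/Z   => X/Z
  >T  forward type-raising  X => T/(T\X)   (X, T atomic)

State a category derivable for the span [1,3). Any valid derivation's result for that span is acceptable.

[0,3] S   >
  [0,1] "bone" : S/NP
  [1,3] NP   <
    [1,2] "a" : NP\N
    [2,3] "here" : NP\(NP\N)

NP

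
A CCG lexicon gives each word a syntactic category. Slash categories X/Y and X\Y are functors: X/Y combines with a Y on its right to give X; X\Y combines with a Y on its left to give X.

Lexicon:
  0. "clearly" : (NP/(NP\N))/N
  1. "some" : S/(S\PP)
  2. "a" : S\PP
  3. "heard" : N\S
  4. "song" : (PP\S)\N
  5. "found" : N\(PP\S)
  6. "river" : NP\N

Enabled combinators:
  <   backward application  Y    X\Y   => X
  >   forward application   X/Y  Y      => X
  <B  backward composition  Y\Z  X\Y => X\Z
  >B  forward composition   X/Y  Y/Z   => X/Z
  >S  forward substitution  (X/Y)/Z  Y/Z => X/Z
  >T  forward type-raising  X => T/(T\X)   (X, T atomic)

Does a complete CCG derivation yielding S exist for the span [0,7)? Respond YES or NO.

NO

(NP/(NP\N))/N S/(S\PP) S\PP N\S (PP\S)\N N\(PP\S) NP\N
CKY chart[0,7] = {(NP/(NP\N))/(N\NP), N/(N\NP), NP, NP/(NP\NP), PP/(PP\NP), S/(S\NP)}; S ∉ chart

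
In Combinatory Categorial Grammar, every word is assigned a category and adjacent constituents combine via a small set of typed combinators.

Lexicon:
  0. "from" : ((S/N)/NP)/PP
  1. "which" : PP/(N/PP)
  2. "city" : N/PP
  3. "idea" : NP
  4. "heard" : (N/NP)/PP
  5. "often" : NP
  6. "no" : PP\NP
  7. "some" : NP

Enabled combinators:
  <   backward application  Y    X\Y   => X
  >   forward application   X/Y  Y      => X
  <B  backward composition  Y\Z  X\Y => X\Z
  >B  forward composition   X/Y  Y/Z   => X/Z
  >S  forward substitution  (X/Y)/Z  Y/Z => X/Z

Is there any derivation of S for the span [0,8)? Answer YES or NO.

[0,8] S   >
  [0,4] S/N   >
    [0,3] (S/N)/NP   >
      [0,1] "from" : ((S/N)/NP)/PP
      [1,3] PP   >
        [1,2] "which" : PP/(N/PP)
        [2,3] "city" : N/PP
    [3,4] "idea" : NP
  [4,8] N   >
    [4,7] N/NP   >
      [4,5] "heard" : (N/NP)/PP
      [5,7] PP   <
        [5,6] "often" : NP
        [6,7] "no" : PP\NP
    [7,8] "some" : NP

YES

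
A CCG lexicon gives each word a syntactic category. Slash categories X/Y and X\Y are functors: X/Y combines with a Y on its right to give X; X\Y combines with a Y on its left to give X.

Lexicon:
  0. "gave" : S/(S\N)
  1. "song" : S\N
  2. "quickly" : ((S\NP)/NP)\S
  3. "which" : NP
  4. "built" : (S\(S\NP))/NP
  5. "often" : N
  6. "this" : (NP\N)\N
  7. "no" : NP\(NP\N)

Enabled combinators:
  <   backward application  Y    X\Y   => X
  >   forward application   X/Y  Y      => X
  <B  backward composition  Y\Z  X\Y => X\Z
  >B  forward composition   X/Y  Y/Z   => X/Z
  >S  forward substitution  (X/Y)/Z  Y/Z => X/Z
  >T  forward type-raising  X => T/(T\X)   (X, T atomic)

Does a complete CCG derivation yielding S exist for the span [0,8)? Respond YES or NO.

YES

[0,8] S   <
  [0,4] S\NP   >
    [0,3] (S\NP)/NP   <
      [0,2] S   >
        [0,1] "gave" : S/(S\N)
        [1,2] "song" : S\N
      [2,3] "quickly" : ((S\NP)/NP)\S
    [3,4] "which" : NP
  [4,8] S\(S\NP)   >
    [4,5] "built" : (S\(S\NP))/NP
    [5,8] NP   <
      [5,7] NP\N   <
        [5,6] "often" : N
        [6,7] "this" : (NP\N)\N
      [7,8] "no" : NP\(NP\N)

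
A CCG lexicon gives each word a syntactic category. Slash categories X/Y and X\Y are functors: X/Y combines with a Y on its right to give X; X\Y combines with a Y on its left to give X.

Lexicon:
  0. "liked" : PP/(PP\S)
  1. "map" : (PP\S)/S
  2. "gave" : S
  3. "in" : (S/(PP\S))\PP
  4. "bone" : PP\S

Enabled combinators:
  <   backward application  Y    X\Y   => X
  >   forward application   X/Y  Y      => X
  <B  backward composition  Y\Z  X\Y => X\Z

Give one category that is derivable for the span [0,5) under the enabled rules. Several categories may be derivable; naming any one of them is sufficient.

S

[0,5] S   >
  [0,4] S/(PP\S)   <
    [0,3] PP   >
      [0,1] "liked" : PP/(PP\S)
      [1,3] PP\S   >
        [1,2] "map" : (PP\S)/S
        [2,3] "gave" : S
    [3,4] "in" : (S/(PP\S))\PP
  [4,5] "bone" : PP\S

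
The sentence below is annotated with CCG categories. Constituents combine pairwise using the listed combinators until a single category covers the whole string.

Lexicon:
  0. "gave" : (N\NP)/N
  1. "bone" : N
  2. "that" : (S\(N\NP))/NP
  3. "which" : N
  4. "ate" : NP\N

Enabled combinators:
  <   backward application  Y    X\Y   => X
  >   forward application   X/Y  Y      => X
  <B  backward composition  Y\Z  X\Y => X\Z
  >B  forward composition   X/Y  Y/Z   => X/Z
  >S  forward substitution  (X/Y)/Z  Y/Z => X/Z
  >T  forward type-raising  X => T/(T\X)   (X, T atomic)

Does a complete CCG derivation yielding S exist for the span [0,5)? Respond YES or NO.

[0,5] S   <
  [0,2] N\NP   >
    [0,1] "gave" : (N\NP)/N
    [1,2] "bone" : N
  [2,5] S\(N\NP)   >
    [2,3] "that" : (S\(N\NP))/NP
    [3,5] NP   <
      [3,4] "which" : N
      [4,5] "ate" : NP\N

YES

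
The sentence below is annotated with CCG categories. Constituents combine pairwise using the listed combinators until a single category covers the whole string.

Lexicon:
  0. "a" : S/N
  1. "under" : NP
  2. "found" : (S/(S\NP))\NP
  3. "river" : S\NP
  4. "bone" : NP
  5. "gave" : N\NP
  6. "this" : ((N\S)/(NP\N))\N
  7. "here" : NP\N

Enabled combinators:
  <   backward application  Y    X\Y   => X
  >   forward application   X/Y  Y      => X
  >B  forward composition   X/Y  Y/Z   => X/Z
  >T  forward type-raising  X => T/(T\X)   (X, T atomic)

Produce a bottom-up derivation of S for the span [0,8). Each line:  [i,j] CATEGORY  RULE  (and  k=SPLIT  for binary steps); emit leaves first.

[0,1] S/N  lex  "a"
[1,2] NP  lex  "under"
[2,3] (S/(S\NP))\NP  lex  "found"
[1,3] S/(S\NP)  <  k=2
[3,4] S\NP  lex  "river"
[1,4] S  >  k=3
[4,5] NP  lex  "bone"
[5,6] N\NP  lex  "gave"
[4,6] N  <  k=5
[6,7] ((N\S)/(NP\N))\N  lex  "this"
[4,7] (N\S)/(NP\N)  <  k=6
[7,8] NP\N  lex  "here"
[4,8] N\S  >  k=7
[1,8] N  <  k=4
[0,8] S  >  k=1

[0,8] S   >
  [0,1] "a" : S/N
  [1,8] N   <
    [1,4] S   >
      [1,3] S/(S\NP)   <
        [1,2] "under" : NP
        [2,3] "found" : (S/(S\NP))\NP
      [3,4] "river" : S\NP
    [4,8] N\S   >
      [4,7] (N\S)/(NP\N)   <
        [4,6] N   <
          [4,5] "bone" : NP
          [5,6] "gave" : N\NP
        [6,7] "this" : ((N\S)/(NP\N))\N
      [7,8] "here" : NP\N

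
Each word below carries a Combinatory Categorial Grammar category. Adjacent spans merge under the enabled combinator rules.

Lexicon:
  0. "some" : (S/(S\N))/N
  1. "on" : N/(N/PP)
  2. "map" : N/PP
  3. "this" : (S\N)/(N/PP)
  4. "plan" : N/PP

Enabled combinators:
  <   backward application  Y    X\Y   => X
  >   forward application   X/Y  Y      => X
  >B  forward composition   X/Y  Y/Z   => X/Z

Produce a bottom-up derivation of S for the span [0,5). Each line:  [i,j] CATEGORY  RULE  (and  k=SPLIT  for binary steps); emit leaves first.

[0,1] (S/(S\N))/N  lex  "some"
[1,2] N/(N/PP)  lex  "on"
[2,3] N/PP  lex  "map"
[1,3] N  >  k=2
[0,3] S/(S\N)  >  k=1
[3,4] (S\N)/(N/PP)  lex  "this"
[4,5] N/PP  lex  "plan"
[3,5] S\N  >  k=4
[0,5] S  >  k=3

[0,5] S   >
  [0,3] S/(S\N)   >
    [0,1] "some" : (S/(S\N))/N
    [1,3] N   >
      [1,2] "on" : N/(N/PP)
      [2,3] "map" : N/PP
  [3,5] S\N   >
    [3,4] "this" : (S\N)/(N/PP)
    [4,5] "plan" : N/PP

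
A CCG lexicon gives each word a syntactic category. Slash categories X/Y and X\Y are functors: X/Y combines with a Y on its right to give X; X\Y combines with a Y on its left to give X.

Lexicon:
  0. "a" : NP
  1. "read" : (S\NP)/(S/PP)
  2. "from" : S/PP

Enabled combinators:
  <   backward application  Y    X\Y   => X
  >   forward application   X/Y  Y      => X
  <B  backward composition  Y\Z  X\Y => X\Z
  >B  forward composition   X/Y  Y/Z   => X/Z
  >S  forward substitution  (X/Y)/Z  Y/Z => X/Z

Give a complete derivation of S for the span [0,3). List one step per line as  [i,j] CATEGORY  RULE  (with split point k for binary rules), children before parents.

[0,1] NP  lex  "a"
[1,2] (S\NP)/(S/PP)  lex  "read"
[2,3] S/PP  lex  "from"
[1,3] S\NP  >  k=2
[0,3] S  <  k=1

[0,3] S   <
  [0,1] "a" : NP
  [1,3] S\NP   >
    [1,2] "read" : (S\NP)/(S/PP)
    [2,3] "from" : S/PP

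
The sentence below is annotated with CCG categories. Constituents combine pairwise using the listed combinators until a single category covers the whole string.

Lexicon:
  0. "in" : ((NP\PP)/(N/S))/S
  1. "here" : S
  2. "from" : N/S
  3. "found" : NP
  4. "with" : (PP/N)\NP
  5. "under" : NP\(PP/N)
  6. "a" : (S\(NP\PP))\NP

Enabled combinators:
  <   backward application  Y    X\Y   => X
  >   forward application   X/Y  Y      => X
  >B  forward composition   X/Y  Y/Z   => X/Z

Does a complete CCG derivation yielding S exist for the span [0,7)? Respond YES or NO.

[0,7] S   <
  [0,3] NP\PP   >
    [0,2] (NP\PP)/(N/S)   >
      [0,1] "in" : ((NP\PP)/(N/S))/S
      [1,2] "here" : S
    [2,3] "from" : N/S
  [3,7] S\(NP\PP)   <
    [3,6] NP   <
      [3,5] PP/N   <
        [3,4] "found" : NP
        [4,5] "with" : (PP/N)\NP
      [5,6] "under" : NP\(PP/N)
    [6,7] "a" : (S\(NP\PP))\NP

YES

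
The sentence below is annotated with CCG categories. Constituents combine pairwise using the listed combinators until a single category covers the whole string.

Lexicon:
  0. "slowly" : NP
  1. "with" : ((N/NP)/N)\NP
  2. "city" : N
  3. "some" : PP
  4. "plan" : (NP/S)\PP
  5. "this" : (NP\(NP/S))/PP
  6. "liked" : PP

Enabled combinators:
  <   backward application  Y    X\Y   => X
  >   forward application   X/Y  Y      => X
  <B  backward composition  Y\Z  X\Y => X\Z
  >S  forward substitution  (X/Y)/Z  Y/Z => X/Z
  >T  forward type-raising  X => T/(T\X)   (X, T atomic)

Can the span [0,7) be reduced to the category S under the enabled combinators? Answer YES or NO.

NO

NP ((N/NP)/N)\NP N PP (NP/S)\PP (NP\(NP/S))/PP PP
CKY chart[0,7] = {N, N/(N\N), NP/(NP\N), PP/(PP\N), S/(S\N)}; S ∉ chart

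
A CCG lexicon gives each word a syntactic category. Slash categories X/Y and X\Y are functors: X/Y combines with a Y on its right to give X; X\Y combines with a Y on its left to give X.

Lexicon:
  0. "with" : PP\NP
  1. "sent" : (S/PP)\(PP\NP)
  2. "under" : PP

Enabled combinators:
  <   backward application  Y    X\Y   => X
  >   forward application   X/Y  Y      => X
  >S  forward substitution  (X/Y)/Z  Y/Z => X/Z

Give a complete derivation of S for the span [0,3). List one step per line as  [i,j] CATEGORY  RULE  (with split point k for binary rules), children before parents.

[0,3] S   >
  [0,2] S/PP   <
    [0,1] "with" : PP\NP
    [1,2] "sent" : (S/PP)\(PP\NP)
  [2,3] "under" : PP

[0,1] PP\NP  lex  "with"
[1,2] (S/PP)\(PP\NP)  lex  "sent"
[0,2] S/PP  <  k=1
[2,3] PP  lex  "under"
[0,3] S  >  k=2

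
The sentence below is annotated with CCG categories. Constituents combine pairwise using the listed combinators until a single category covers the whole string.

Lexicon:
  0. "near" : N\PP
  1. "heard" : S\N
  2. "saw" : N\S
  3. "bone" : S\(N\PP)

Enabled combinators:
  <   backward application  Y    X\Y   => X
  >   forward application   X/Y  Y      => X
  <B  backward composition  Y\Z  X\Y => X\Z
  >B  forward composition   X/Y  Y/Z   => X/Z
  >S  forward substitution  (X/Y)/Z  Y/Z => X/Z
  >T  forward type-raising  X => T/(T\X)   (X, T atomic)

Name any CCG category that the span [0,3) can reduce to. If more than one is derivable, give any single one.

N\PP

[0,4] S   <
  [0,3] N\PP   <B
    [0,2] S\PP   <B
      [0,1] "near" : N\PP
      [1,2] "heard" : S\N
    [2,3] "saw" : N\S
  [3,4] "bone" : S\(N\PP)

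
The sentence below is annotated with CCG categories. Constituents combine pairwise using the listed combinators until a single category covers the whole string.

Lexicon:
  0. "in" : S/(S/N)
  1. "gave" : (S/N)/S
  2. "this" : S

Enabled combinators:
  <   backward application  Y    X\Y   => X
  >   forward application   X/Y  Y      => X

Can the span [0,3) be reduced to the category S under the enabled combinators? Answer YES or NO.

YES

[0,3] S   >
  [0,1] "in" : S/(S/N)
  [1,3] S/N   >
    [1,2] "gave" : (S/N)/S
    [2,3] "this" : S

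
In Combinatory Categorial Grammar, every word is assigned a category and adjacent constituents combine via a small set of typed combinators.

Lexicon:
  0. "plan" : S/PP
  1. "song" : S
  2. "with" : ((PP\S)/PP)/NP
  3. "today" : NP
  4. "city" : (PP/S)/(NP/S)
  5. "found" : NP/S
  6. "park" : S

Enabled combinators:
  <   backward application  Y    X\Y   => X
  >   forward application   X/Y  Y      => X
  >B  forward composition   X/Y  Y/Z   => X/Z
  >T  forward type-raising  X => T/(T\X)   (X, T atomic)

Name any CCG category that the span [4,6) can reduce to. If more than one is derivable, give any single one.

PP/S

[0,7] S   >
  [0,1] "plan" : S/PP
  [1,7] PP   >
    [1,2] PP/(PP\S)   >T
      [1,2] "song" : S
    [2,7] PP\S   >
      [2,4] (PP\S)/PP   >
        [2,3] "with" : ((PP\S)/PP)/NP
        [3,4] "today" : NP
      [4,7] PP   >
        [4,6] PP/S   >
          [4,5] "city" : (PP/S)/(NP/S)
          [5,6] "found" : NP/S
        [6,7] "park" : S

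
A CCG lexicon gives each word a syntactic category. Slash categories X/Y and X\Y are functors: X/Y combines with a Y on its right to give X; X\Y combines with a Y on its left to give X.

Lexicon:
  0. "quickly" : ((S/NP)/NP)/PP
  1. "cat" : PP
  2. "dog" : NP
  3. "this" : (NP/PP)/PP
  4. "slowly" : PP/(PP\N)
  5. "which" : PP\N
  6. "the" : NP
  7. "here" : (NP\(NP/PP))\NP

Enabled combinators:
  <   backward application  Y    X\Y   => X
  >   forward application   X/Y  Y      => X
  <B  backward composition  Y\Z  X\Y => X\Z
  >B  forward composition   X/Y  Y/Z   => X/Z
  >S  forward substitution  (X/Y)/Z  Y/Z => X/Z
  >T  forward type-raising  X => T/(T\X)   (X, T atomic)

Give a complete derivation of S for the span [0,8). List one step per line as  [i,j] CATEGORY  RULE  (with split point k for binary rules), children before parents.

[0,8] S   >
  [0,3] S/NP   >
    [0,2] (S/NP)/NP   >
      [0,1] "quickly" : ((S/NP)/NP)/PP
      [1,2] "cat" : PP
    [2,3] "dog" : NP
  [3,8] NP   <
    [3,6] NP/PP   >
      [3,4] "this" : (NP/PP)/PP
      [4,6] PP   >
        [4,5] "slowly" : PP/(PP\N)
        [5,6] "which" : PP\N
    [6,8] NP\(NP/PP)   <
      [6,7] "the" : NP
      [7,8] "here" : (NP\(NP/PP))\NP

[0,1] ((S/NP)/NP)/PP  lex  "quickly"
[1,2] PP  lex  "cat"
[0,2] (S/NP)/NP  >  k=1
[2,3] NP  lex  "dog"
[0,3] S/NP  >  k=2
[3,4] (NP/PP)/PP  lex  "this"
[4,5] PP/(PP\N)  lex  "slowly"
[5,6] PP\N  lex  "which"
[4,6] PP  >  k=5
[3,6] NP/PP  >  k=4
[6,7] NP  lex  "the"
[7,8] (NP\(NP/PP))\NP  lex  "here"
[6,8] NP\(NP/PP)  <  k=7
[3,8] NP  <  k=6
[0,8] S  >  k=3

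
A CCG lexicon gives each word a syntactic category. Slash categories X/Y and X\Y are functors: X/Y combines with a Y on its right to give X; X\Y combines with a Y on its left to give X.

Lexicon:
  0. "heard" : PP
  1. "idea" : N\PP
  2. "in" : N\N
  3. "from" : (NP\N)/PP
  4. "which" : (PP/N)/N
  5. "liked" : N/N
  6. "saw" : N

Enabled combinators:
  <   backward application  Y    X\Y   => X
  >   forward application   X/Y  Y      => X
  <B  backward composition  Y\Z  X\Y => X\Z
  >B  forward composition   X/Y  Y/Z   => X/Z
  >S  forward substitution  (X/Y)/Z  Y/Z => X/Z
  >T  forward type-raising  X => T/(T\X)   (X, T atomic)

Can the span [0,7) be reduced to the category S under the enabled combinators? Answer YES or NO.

PP N\PP N\N (NP\N)/PP (PP/N)/N N/N N
CKY chart[0,7] = {N/(N\NP), NP, NP/(NP\NP), NP/(N\N), NP/(PP\PP), NP/N, PP/(PP\NP), S/(S\NP)}; S ∉ chart

NO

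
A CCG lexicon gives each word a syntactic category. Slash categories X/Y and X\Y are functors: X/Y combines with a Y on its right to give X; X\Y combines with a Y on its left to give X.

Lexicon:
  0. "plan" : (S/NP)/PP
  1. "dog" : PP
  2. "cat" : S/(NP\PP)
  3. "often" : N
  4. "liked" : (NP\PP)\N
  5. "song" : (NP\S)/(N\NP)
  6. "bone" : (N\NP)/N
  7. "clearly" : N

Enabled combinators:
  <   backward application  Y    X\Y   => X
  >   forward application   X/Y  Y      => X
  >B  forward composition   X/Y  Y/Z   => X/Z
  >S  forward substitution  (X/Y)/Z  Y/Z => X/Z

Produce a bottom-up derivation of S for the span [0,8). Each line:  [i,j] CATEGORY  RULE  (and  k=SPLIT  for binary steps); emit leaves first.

[0,1] (S/NP)/PP  lex  "plan"
[1,2] PP  lex  "dog"
[0,2] S/NP  >  k=1
[2,3] S/(NP\PP)  lex  "cat"
[3,4] N  lex  "often"
[4,5] (NP\PP)\N  lex  "liked"
[3,5] NP\PP  <  k=4
[2,5] S  >  k=3
[5,6] (NP\S)/(N\NP)  lex  "song"
[6,7] (N\NP)/N  lex  "bone"
[7,8] N  lex  "clearly"
[6,8] N\NP  >  k=7
[5,8] NP\S  >  k=6
[2,8] NP  <  k=5
[0,8] S  >  k=2

[0,8] S   >
  [0,2] S/NP   >
    [0,1] "plan" : (S/NP)/PP
    [1,2] "dog" : PP
  [2,8] NP   <
    [2,5] S   >
      [2,3] "cat" : S/(NP\PP)
      [3,5] NP\PP   <
        [3,4] "often" : N
        [4,5] "liked" : (NP\PP)\N
    [5,8] NP\S   >
      [5,6] "song" : (NP\S)/(N\NP)
      [6,8] N\NP   >
        [6,7] "bone" : (N\NP)/N
        [7,8] "clearly" : N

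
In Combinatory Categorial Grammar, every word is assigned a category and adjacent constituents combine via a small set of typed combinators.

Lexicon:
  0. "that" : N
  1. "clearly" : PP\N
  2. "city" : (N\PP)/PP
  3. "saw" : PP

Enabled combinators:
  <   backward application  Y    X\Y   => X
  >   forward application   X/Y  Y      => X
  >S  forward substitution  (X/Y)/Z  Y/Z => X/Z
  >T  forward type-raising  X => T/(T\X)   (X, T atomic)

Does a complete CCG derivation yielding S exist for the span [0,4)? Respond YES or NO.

NO

N PP\N (N\PP)/PP PP
CKY chart[0,4] = {N, N/(N\N), NP/(NP\N), PP/(PP\N), S/(S\N)}; S ∉ chart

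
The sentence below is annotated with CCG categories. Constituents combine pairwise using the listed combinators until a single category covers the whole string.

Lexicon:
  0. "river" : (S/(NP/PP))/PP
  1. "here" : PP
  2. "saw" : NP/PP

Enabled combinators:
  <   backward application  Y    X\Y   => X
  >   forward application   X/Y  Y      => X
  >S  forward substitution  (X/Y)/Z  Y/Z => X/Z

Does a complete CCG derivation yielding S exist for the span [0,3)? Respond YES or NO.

YES

[0,3] S   >
  [0,2] S/(NP/PP)   >
    [0,1] "river" : (S/(NP/PP))/PP
    [1,2] "here" : PP
  [2,3] "saw" : NP/PP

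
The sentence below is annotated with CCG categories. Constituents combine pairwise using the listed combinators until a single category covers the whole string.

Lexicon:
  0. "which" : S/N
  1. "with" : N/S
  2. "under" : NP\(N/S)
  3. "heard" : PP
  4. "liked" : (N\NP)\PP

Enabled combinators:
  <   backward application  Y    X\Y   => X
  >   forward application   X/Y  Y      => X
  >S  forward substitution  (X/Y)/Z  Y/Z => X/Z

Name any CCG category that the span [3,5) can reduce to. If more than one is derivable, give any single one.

N\NP

[0,5] S   >
  [0,1] "which" : S/N
  [1,5] N   <
    [1,3] NP   <
      [1,2] "with" : N/S
      [2,3] "under" : NP\(N/S)
    [3,5] N\NP   <
      [3,4] "heard" : PP
      [4,5] "liked" : (N\NP)\PP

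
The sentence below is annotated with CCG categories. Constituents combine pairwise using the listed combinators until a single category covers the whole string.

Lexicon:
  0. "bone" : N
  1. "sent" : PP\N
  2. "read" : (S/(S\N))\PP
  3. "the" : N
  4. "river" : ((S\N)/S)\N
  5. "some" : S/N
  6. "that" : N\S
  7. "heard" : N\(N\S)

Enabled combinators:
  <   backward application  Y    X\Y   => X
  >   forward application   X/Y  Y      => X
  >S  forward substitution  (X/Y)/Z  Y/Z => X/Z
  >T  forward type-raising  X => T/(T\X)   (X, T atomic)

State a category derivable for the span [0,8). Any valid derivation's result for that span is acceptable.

[0,8] S   >
  [0,3] S/(S\N)   <
    [0,2] PP   <
      [0,1] "bone" : N
      [1,2] "sent" : PP\N
    [2,3] "read" : (S/(S\N))\PP
  [3,8] S\N   >
    [3,5] (S\N)/S   <
      [3,4] "the" : N
      [4,5] "river" : ((S\N)/S)\N
    [5,8] S   >
      [5,6] "some" : S/N
      [6,8] N   <
        [6,7] "that" : N\S
        [7,8] "heard" : N\(N\S)

S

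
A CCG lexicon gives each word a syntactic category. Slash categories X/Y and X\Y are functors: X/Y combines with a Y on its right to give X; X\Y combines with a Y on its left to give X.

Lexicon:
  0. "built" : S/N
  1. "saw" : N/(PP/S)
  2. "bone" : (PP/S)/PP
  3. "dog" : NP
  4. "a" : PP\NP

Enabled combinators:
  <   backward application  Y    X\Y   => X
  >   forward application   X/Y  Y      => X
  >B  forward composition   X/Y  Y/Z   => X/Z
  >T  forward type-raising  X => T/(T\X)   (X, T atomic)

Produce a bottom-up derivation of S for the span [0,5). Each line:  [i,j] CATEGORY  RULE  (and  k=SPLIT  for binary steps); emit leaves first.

[0,5] S   >
  [0,3] S/PP   >B
    [0,1] "built" : S/N
    [1,3] N/PP   >B
      [1,2] "saw" : N/(PP/S)
      [2,3] "bone" : (PP/S)/PP
  [3,5] PP   >
    [3,4] PP/(PP\NP)   >T
      [3,4] "dog" : NP
    [4,5] "a" : PP\NP

[0,1] S/N  lex  "built"
[1,2] N/(PP/S)  lex  "saw"
[2,3] (PP/S)/PP  lex  "bone"
[1,3] N/PP  >B  k=2
[0,3] S/PP  >B  k=1
[3,4] NP  lex  "dog"
[3,4] PP/(PP\NP)  >T
[4,5] PP\NP  lex  "a"
[3,5] PP  >  k=4
[0,5] S  >  k=3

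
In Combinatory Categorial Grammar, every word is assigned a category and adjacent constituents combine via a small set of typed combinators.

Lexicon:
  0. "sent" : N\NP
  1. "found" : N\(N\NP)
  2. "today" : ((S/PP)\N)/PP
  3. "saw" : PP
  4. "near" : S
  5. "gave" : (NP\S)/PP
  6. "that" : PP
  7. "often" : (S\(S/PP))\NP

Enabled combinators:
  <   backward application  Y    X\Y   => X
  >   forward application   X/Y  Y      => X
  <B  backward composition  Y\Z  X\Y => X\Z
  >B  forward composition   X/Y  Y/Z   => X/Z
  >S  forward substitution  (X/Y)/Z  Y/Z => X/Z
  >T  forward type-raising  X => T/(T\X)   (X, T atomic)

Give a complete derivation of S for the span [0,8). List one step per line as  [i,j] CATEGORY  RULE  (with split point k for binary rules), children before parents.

[0,1] N\NP  lex  "sent"
[1,2] N\(N\NP)  lex  "found"
[0,2] N  <  k=1
[2,3] ((S/PP)\N)/PP  lex  "today"
[3,4] PP  lex  "saw"
[2,4] (S/PP)\N  >  k=3
[0,4] S/PP  <  k=2
[4,5] S  lex  "near"
[4,5] NP/(NP\S)  >T
[5,6] (NP\S)/PP  lex  "gave"
[6,7] PP  lex  "that"
[5,7] NP\S  >  k=6
[4,7] NP  >  k=5
[7,8] (S\(S/PP))\NP  lex  "often"
[4,8] S\(S/PP)  <  k=7
[0,8] S  <  k=4

[0,8] S   <
  [0,4] S/PP   <
    [0,2] N   <
      [0,1] "sent" : N\NP
      [1,2] "found" : N\(N\NP)
    [2,4] (S/PP)\N   >
      [2,3] "today" : ((S/PP)\N)/PP
      [3,4] "saw" : PP
  [4,8] S\(S/PP)   <
    [4,7] NP   >
      [4,5] NP/(NP\S)   >T
        [4,5] "near" : S
      [5,7] NP\S   >
        [5,6] "gave" : (NP\S)/PP
        [6,7] "that" : PP
    [7,8] "often" : (S\(S/PP))\NP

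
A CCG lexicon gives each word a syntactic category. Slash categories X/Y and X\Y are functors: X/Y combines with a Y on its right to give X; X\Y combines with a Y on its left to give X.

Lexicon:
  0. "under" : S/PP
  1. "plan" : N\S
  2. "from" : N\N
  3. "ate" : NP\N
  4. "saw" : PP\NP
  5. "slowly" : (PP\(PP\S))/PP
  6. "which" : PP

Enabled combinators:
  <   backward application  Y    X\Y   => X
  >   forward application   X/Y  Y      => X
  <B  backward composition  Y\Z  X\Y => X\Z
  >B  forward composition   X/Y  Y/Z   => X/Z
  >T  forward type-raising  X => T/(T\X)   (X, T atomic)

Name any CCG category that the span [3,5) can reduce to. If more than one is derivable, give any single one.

PP\N

[0,7] S   >
  [0,1] "under" : S/PP
  [1,7] PP   <
    [1,5] PP\S   <B
      [1,2] "plan" : N\S
      [2,5] PP\N   <B
        [2,3] "from" : N\N
        [3,5] PP\N   <B
          [3,4] "ate" : NP\N
          [4,5] "saw" : PP\NP
    [5,7] PP\(PP\S)   >
      [5,6] "slowly" : (PP\(PP\S))/PP
      [6,7] "which" : PP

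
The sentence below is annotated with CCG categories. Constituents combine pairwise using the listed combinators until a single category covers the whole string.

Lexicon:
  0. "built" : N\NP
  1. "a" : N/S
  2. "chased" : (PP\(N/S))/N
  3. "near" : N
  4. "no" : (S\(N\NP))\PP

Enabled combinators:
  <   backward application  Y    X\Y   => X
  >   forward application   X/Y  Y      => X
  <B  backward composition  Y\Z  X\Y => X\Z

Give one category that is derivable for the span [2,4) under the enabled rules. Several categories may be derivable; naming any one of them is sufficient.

[0,5] S   <
  [0,1] "built" : N\NP
  [1,5] S\(N\NP)   <
    [1,4] PP   <
      [1,2] "a" : N/S
      [2,4] PP\(N/S)   >
        [2,3] "chased" : (PP\(N/S))/N
        [3,4] "near" : N
    [4,5] "no" : (S\(N\NP))\PP

PP\(N/S)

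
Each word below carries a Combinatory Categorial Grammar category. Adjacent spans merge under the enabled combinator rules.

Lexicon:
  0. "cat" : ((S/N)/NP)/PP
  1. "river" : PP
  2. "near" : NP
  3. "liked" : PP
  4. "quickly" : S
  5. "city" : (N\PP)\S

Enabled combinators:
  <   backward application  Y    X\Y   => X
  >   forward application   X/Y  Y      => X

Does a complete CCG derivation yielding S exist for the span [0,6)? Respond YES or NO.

[0,6] S   >
  [0,3] S/N   >
    [0,2] (S/N)/NP   >
      [0,1] "cat" : ((S/N)/NP)/PP
      [1,2] "river" : PP
    [2,3] "near" : NP
  [3,6] N   <
    [3,4] "liked" : PP
    [4,6] N\PP   <
      [4,5] "quickly" : S
      [5,6] "city" : (N\PP)\S

YES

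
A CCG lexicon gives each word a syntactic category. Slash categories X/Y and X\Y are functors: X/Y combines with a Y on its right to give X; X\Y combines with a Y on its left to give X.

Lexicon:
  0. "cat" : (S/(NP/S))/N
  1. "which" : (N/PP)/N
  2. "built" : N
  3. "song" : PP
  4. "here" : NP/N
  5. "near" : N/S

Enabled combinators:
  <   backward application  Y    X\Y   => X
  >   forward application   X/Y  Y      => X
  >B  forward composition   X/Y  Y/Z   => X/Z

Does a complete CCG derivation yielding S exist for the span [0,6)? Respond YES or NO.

YES

[0,6] S   >
  [0,4] S/(NP/S)   >
    [0,1] "cat" : (S/(NP/S))/N
    [1,4] N   >
      [1,3] N/PP   >
        [1,2] "which" : (N/PP)/N
        [2,3] "built" : N
      [3,4] "song" : PP
  [4,6] NP/S   >B
    [4,5] "here" : NP/N
    [5,6] "near" : N/S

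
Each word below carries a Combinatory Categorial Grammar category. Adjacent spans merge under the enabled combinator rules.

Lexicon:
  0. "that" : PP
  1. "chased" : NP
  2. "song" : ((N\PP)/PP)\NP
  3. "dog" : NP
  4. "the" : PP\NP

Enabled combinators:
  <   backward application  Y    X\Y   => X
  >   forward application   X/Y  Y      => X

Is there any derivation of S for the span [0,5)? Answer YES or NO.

PP NP ((N\PP)/PP)\NP NP PP\NP
CKY chart[0,5] = {N}; S ∉ chart

NO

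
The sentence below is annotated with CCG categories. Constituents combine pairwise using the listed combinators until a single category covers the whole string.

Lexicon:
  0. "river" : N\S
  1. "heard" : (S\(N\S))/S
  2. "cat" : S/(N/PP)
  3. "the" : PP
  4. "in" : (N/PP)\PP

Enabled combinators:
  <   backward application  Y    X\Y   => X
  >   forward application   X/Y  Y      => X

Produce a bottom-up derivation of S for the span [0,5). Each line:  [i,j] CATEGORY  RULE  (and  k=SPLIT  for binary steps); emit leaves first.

[0,1] N\S  lex  "river"
[1,2] (S\(N\S))/S  lex  "heard"
[2,3] S/(N/PP)  lex  "cat"
[3,4] PP  lex  "the"
[4,5] (N/PP)\PP  lex  "in"
[3,5] N/PP  <  k=4
[2,5] S  >  k=3
[1,5] S\(N\S)  >  k=2
[0,5] S  <  k=1

[0,5] S   <
  [0,1] "river" : N\S
  [1,5] S\(N\S)   >
    [1,2] "heard" : (S\(N\S))/S
    [2,5] S   >
      [2,3] "cat" : S/(N/PP)
      [3,5] N/PP   <
        [3,4] "the" : PP
        [4,5] "in" : (N/PP)\PP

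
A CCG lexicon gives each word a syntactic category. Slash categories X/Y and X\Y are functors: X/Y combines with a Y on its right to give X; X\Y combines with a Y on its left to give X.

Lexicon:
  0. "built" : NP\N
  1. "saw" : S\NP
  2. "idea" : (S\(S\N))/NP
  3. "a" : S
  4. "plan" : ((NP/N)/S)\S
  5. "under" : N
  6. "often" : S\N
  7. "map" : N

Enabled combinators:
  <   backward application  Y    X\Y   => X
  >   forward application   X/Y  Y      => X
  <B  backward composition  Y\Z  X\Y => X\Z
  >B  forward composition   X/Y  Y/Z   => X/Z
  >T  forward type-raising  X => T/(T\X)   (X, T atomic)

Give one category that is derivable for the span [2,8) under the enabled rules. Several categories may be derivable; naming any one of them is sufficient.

[0,8] S   <
  [0,2] S\N   <B
    [0,1] "built" : NP\N
    [1,2] "saw" : S\NP
  [2,8] S\(S\N)   >
    [2,3] "idea" : (S\(S\N))/NP
    [3,8] NP   >
      [3,7] NP/N   >
        [3,5] (NP/N)/S   <
          [3,4] "a" : S
          [4,5] "plan" : ((NP/N)/S)\S
        [5,7] S   >
          [5,6] S/(S\N)   >T
            [5,6] "under" : N
          [6,7] "often" : S\N
      [7,8] "map" : N

S\(S\N)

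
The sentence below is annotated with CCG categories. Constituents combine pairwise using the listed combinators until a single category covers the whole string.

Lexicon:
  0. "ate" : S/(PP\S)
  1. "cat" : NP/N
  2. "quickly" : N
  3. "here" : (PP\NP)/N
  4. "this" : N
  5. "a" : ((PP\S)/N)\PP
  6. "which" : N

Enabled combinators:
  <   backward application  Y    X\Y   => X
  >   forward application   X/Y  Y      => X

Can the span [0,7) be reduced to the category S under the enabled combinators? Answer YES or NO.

YES

[0,7] S   >
  [0,1] "ate" : S/(PP\S)
  [1,7] PP\S   >
    [1,6] (PP\S)/N   <
      [1,5] PP   <
        [1,3] NP   >
          [1,2] "cat" : NP/N
          [2,3] "quickly" : N
        [3,5] PP\NP   >
          [3,4] "here" : (PP\NP)/N
          [4,5] "this" : N
      [5,6] "a" : ((PP\S)/N)\PP
    [6,7] "which" : N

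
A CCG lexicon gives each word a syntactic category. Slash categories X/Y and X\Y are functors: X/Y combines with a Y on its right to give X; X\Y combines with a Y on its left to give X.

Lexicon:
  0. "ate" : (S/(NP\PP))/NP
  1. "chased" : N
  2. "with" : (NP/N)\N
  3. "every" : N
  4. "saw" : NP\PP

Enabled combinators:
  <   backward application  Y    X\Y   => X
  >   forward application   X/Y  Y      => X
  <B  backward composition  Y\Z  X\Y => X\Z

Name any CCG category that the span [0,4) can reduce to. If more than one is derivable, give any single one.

[0,5] S   >
  [0,4] S/(NP\PP)   >
    [0,1] "ate" : (S/(NP\PP))/NP
    [1,4] NP   >
      [1,3] NP/N   <
        [1,2] "chased" : N
        [2,3] "with" : (NP/N)\N
      [3,4] "every" : N
  [4,5] "saw" : NP\PP

S/(NP\PP)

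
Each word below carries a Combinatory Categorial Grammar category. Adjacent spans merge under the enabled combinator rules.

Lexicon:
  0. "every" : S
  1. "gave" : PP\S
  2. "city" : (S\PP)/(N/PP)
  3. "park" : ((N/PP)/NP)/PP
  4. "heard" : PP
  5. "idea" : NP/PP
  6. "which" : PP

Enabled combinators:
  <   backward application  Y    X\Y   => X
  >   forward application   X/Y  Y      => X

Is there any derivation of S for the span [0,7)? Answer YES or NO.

[0,7] S   <
  [0,2] PP   <
    [0,1] "every" : S
    [1,2] "gave" : PP\S
  [2,7] S\PP   >
    [2,3] "city" : (S\PP)/(N/PP)
    [3,7] N/PP   >
      [3,5] (N/PP)/NP   >
        [3,4] "park" : ((N/PP)/NP)/PP
        [4,5] "heard" : PP
      [5,7] NP   >
        [5,6] "idea" : NP/PP
        [6,7] "which" : PP

YES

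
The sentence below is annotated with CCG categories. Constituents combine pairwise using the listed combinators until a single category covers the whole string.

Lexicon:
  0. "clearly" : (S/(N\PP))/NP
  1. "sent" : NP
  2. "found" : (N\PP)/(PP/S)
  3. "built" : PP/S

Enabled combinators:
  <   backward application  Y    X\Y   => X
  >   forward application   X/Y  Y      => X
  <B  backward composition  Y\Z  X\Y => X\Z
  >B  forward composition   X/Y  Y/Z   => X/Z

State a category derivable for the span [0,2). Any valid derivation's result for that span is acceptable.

[0,4] S   >
  [0,2] S/(N\PP)   >
    [0,1] "clearly" : (S/(N\PP))/NP
    [1,2] "sent" : NP
  [2,4] N\PP   >
    [2,3] "found" : (N\PP)/(PP/S)
    [3,4] "built" : PP/S

S/(N\PP)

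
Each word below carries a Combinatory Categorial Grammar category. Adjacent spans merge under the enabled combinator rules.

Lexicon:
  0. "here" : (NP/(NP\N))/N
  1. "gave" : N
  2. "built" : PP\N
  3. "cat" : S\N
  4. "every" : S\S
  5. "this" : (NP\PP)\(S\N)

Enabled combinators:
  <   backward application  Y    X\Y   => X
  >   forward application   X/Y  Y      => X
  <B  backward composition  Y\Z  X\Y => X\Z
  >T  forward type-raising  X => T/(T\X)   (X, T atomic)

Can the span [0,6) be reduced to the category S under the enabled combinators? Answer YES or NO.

NO

(NP/(NP\N))/N N PP\N S\N S\S (NP\PP)\(S\N)
CKY chart[0,6] = {N/(N\NP), NP, NP/(NP\NP), PP/(PP\NP), S/(S\NP)}; S ∉ chart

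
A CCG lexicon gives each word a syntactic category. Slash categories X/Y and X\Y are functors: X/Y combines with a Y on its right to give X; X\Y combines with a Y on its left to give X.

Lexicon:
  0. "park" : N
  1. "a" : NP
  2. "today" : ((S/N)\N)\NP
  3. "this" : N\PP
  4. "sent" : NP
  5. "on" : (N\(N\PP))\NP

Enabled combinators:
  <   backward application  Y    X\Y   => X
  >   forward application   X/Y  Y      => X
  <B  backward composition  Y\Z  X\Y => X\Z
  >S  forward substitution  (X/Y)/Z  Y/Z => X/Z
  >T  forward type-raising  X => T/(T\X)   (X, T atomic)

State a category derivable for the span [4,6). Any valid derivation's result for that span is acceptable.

N\(N\PP)

[0,6] S   >
  [0,3] S/N   <
    [0,1] "park" : N
    [1,3] (S/N)\N   <
      [1,2] "a" : NP
      [2,3] "today" : ((S/N)\N)\NP
  [3,6] N   <
    [3,4] "this" : N\PP
    [4,6] N\(N\PP)   <
      [4,5] "sent" : NP
      [5,6] "on" : (N\(N\PP))\NP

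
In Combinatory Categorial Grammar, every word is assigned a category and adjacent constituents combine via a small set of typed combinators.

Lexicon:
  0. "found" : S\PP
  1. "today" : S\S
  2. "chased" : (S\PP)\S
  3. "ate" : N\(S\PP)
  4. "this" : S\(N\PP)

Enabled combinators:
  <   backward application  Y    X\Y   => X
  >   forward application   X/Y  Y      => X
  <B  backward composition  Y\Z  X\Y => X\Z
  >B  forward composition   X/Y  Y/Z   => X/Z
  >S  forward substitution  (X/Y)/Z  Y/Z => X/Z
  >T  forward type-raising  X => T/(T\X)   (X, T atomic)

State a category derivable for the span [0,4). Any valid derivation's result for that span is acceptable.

N\PP

[0,5] S   <
  [0,4] N\PP   <B
    [0,2] S\PP   <B
      [0,1] "found" : S\PP
      [1,2] "today" : S\S
    [2,4] N\S   <B
      [2,3] "chased" : (S\PP)\S
      [3,4] "ate" : N\(S\PP)
  [4,5] "this" : S\(N\PP)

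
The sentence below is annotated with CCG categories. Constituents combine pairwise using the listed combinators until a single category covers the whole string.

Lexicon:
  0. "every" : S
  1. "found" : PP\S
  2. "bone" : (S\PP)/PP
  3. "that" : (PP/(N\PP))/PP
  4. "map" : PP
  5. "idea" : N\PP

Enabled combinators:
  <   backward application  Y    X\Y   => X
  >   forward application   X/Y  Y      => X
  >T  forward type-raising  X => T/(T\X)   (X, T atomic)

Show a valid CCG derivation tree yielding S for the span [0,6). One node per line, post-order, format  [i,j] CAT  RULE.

[0,6] S   <
  [0,2] PP   >
    [0,1] PP/(PP\S)   >T
      [0,1] "every" : S
    [1,2] "found" : PP\S
  [2,6] S\PP   >
    [2,3] "bone" : (S\PP)/PP
    [3,6] PP   >
      [3,5] PP/(N\PP)   >
        [3,4] "that" : (PP/(N\PP))/PP
        [4,5] "map" : PP
      [5,6] "idea" : N\PP

[0,1] S  lex  "every"
[0,1] PP/(PP\S)  >T
[1,2] PP\S  lex  "found"
[0,2] PP  >  k=1
[2,3] (S\PP)/PP  lex  "bone"
[3,4] (PP/(N\PP))/PP  lex  "that"
[4,5] PP  lex  "map"
[3,5] PP/(N\PP)  >  k=4
[5,6] N\PP  lex  "idea"
[3,6] PP  >  k=5
[2,6] S\PP  >  k=3
[0,6] S  <  k=2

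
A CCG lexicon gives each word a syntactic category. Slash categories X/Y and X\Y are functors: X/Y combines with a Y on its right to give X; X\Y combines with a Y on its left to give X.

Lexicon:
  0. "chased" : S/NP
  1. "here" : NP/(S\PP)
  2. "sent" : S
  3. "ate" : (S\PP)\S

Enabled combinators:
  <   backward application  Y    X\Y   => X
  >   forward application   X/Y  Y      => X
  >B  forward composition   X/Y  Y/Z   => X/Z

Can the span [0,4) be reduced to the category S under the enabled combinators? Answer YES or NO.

[0,4] S   >
  [0,1] "chased" : S/NP
  [1,4] NP   >
    [1,2] "here" : NP/(S\PP)
    [2,4] S\PP   <
      [2,3] "sent" : S
      [3,4] "ate" : (S\PP)\S

YES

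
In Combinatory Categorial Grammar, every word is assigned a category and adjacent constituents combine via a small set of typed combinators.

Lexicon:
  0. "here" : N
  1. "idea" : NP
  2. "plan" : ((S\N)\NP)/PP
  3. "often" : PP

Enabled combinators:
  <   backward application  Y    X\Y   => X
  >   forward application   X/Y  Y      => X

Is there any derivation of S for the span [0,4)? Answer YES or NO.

YES

[0,4] S   <
  [0,1] "here" : N
  [1,4] S\N   <
    [1,2] "idea" : NP
    [2,4] (S\N)\NP   >
      [2,3] "plan" : ((S\N)\NP)/PP
      [3,4] "often" : PP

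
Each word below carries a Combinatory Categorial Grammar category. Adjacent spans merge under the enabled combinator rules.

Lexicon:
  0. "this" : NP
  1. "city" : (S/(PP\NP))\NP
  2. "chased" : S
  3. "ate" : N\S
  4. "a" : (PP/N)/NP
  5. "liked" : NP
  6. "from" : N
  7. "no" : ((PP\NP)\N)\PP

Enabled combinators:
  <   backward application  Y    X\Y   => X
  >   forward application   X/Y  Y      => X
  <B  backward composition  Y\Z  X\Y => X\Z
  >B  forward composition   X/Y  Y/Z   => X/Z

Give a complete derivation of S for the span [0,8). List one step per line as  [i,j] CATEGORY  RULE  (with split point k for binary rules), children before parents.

[0,1] NP  lex  "this"
[1,2] (S/(PP\NP))\NP  lex  "city"
[0,2] S/(PP\NP)  <  k=1
[2,3] S  lex  "chased"
[3,4] N\S  lex  "ate"
[2,4] N  <  k=3
[4,5] (PP/N)/NP  lex  "a"
[5,6] NP  lex  "liked"
[4,6] PP/N  >  k=5
[6,7] N  lex  "from"
[4,7] PP  >  k=6
[7,8] ((PP\NP)\N)\PP  lex  "no"
[4,8] (PP\NP)\N  <  k=7
[2,8] PP\NP  <  k=4
[0,8] S  >  k=2

[0,8] S   >
  [0,2] S/(PP\NP)   <
    [0,1] "this" : NP
    [1,2] "city" : (S/(PP\NP))\NP
  [2,8] PP\NP   <
    [2,4] N   <
      [2,3] "chased" : S
      [3,4] "ate" : N\S
    [4,8] (PP\NP)\N   <
      [4,7] PP   >
        [4,6] PP/N   >
          [4,5] "a" : (PP/N)/NP
          [5,6] "liked" : NP
        [6,7] "from" : N
      [7,8] "no" : ((PP\NP)\N)\PP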